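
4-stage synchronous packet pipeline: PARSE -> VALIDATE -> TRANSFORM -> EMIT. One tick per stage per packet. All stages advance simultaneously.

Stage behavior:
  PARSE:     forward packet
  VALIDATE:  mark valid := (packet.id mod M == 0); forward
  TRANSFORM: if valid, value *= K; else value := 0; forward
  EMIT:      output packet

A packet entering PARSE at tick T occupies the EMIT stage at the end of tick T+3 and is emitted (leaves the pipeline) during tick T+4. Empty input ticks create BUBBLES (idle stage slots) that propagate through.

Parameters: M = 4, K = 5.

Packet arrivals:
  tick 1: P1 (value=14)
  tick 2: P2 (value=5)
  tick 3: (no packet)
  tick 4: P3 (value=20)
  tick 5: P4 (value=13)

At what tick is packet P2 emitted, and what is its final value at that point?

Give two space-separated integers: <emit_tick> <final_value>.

Tick 1: [PARSE:P1(v=14,ok=F), VALIDATE:-, TRANSFORM:-, EMIT:-] out:-; in:P1
Tick 2: [PARSE:P2(v=5,ok=F), VALIDATE:P1(v=14,ok=F), TRANSFORM:-, EMIT:-] out:-; in:P2
Tick 3: [PARSE:-, VALIDATE:P2(v=5,ok=F), TRANSFORM:P1(v=0,ok=F), EMIT:-] out:-; in:-
Tick 4: [PARSE:P3(v=20,ok=F), VALIDATE:-, TRANSFORM:P2(v=0,ok=F), EMIT:P1(v=0,ok=F)] out:-; in:P3
Tick 5: [PARSE:P4(v=13,ok=F), VALIDATE:P3(v=20,ok=F), TRANSFORM:-, EMIT:P2(v=0,ok=F)] out:P1(v=0); in:P4
Tick 6: [PARSE:-, VALIDATE:P4(v=13,ok=T), TRANSFORM:P3(v=0,ok=F), EMIT:-] out:P2(v=0); in:-
Tick 7: [PARSE:-, VALIDATE:-, TRANSFORM:P4(v=65,ok=T), EMIT:P3(v=0,ok=F)] out:-; in:-
Tick 8: [PARSE:-, VALIDATE:-, TRANSFORM:-, EMIT:P4(v=65,ok=T)] out:P3(v=0); in:-
Tick 9: [PARSE:-, VALIDATE:-, TRANSFORM:-, EMIT:-] out:P4(v=65); in:-
P2: arrives tick 2, valid=False (id=2, id%4=2), emit tick 6, final value 0

Answer: 6 0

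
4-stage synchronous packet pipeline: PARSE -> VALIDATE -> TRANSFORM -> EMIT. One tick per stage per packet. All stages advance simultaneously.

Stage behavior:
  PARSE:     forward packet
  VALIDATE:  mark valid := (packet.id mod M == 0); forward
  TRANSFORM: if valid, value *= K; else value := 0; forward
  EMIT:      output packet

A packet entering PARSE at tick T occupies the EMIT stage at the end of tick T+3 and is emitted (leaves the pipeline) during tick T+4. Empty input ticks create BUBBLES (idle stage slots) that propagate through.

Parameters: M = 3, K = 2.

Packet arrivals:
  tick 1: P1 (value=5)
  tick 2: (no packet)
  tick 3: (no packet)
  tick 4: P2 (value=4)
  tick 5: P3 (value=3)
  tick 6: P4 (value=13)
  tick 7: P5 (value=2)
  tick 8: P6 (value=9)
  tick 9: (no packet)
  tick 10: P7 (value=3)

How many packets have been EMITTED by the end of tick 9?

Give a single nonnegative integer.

Answer: 3

Derivation:
Tick 1: [PARSE:P1(v=5,ok=F), VALIDATE:-, TRANSFORM:-, EMIT:-] out:-; in:P1
Tick 2: [PARSE:-, VALIDATE:P1(v=5,ok=F), TRANSFORM:-, EMIT:-] out:-; in:-
Tick 3: [PARSE:-, VALIDATE:-, TRANSFORM:P1(v=0,ok=F), EMIT:-] out:-; in:-
Tick 4: [PARSE:P2(v=4,ok=F), VALIDATE:-, TRANSFORM:-, EMIT:P1(v=0,ok=F)] out:-; in:P2
Tick 5: [PARSE:P3(v=3,ok=F), VALIDATE:P2(v=4,ok=F), TRANSFORM:-, EMIT:-] out:P1(v=0); in:P3
Tick 6: [PARSE:P4(v=13,ok=F), VALIDATE:P3(v=3,ok=T), TRANSFORM:P2(v=0,ok=F), EMIT:-] out:-; in:P4
Tick 7: [PARSE:P5(v=2,ok=F), VALIDATE:P4(v=13,ok=F), TRANSFORM:P3(v=6,ok=T), EMIT:P2(v=0,ok=F)] out:-; in:P5
Tick 8: [PARSE:P6(v=9,ok=F), VALIDATE:P5(v=2,ok=F), TRANSFORM:P4(v=0,ok=F), EMIT:P3(v=6,ok=T)] out:P2(v=0); in:P6
Tick 9: [PARSE:-, VALIDATE:P6(v=9,ok=T), TRANSFORM:P5(v=0,ok=F), EMIT:P4(v=0,ok=F)] out:P3(v=6); in:-
Emitted by tick 9: ['P1', 'P2', 'P3']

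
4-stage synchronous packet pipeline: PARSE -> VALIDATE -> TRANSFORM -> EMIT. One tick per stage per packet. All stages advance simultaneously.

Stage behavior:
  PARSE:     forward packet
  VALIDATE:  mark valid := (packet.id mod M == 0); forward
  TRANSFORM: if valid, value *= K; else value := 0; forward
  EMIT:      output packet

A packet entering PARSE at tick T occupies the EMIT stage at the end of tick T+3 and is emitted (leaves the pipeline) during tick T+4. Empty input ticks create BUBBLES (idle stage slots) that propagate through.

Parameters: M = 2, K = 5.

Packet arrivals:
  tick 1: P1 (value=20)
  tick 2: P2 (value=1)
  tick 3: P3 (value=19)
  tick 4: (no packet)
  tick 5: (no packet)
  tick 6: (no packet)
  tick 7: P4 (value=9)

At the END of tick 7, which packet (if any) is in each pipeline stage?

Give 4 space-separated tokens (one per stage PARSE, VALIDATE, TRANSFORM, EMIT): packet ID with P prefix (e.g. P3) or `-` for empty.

Answer: P4 - - -

Derivation:
Tick 1: [PARSE:P1(v=20,ok=F), VALIDATE:-, TRANSFORM:-, EMIT:-] out:-; in:P1
Tick 2: [PARSE:P2(v=1,ok=F), VALIDATE:P1(v=20,ok=F), TRANSFORM:-, EMIT:-] out:-; in:P2
Tick 3: [PARSE:P3(v=19,ok=F), VALIDATE:P2(v=1,ok=T), TRANSFORM:P1(v=0,ok=F), EMIT:-] out:-; in:P3
Tick 4: [PARSE:-, VALIDATE:P3(v=19,ok=F), TRANSFORM:P2(v=5,ok=T), EMIT:P1(v=0,ok=F)] out:-; in:-
Tick 5: [PARSE:-, VALIDATE:-, TRANSFORM:P3(v=0,ok=F), EMIT:P2(v=5,ok=T)] out:P1(v=0); in:-
Tick 6: [PARSE:-, VALIDATE:-, TRANSFORM:-, EMIT:P3(v=0,ok=F)] out:P2(v=5); in:-
Tick 7: [PARSE:P4(v=9,ok=F), VALIDATE:-, TRANSFORM:-, EMIT:-] out:P3(v=0); in:P4
At end of tick 7: ['P4', '-', '-', '-']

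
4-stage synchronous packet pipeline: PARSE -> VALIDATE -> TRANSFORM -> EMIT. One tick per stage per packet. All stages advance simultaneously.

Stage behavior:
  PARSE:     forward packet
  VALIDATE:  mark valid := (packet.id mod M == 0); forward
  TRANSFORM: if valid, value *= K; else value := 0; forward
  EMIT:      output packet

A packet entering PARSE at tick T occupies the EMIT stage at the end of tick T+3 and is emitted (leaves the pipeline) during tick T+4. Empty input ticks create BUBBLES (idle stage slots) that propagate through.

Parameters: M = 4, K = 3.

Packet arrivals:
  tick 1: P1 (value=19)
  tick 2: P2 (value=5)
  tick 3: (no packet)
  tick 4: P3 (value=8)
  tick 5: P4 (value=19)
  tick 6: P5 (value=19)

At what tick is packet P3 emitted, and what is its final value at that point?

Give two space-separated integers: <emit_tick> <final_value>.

Answer: 8 0

Derivation:
Tick 1: [PARSE:P1(v=19,ok=F), VALIDATE:-, TRANSFORM:-, EMIT:-] out:-; in:P1
Tick 2: [PARSE:P2(v=5,ok=F), VALIDATE:P1(v=19,ok=F), TRANSFORM:-, EMIT:-] out:-; in:P2
Tick 3: [PARSE:-, VALIDATE:P2(v=5,ok=F), TRANSFORM:P1(v=0,ok=F), EMIT:-] out:-; in:-
Tick 4: [PARSE:P3(v=8,ok=F), VALIDATE:-, TRANSFORM:P2(v=0,ok=F), EMIT:P1(v=0,ok=F)] out:-; in:P3
Tick 5: [PARSE:P4(v=19,ok=F), VALIDATE:P3(v=8,ok=F), TRANSFORM:-, EMIT:P2(v=0,ok=F)] out:P1(v=0); in:P4
Tick 6: [PARSE:P5(v=19,ok=F), VALIDATE:P4(v=19,ok=T), TRANSFORM:P3(v=0,ok=F), EMIT:-] out:P2(v=0); in:P5
Tick 7: [PARSE:-, VALIDATE:P5(v=19,ok=F), TRANSFORM:P4(v=57,ok=T), EMIT:P3(v=0,ok=F)] out:-; in:-
Tick 8: [PARSE:-, VALIDATE:-, TRANSFORM:P5(v=0,ok=F), EMIT:P4(v=57,ok=T)] out:P3(v=0); in:-
Tick 9: [PARSE:-, VALIDATE:-, TRANSFORM:-, EMIT:P5(v=0,ok=F)] out:P4(v=57); in:-
Tick 10: [PARSE:-, VALIDATE:-, TRANSFORM:-, EMIT:-] out:P5(v=0); in:-
P3: arrives tick 4, valid=False (id=3, id%4=3), emit tick 8, final value 0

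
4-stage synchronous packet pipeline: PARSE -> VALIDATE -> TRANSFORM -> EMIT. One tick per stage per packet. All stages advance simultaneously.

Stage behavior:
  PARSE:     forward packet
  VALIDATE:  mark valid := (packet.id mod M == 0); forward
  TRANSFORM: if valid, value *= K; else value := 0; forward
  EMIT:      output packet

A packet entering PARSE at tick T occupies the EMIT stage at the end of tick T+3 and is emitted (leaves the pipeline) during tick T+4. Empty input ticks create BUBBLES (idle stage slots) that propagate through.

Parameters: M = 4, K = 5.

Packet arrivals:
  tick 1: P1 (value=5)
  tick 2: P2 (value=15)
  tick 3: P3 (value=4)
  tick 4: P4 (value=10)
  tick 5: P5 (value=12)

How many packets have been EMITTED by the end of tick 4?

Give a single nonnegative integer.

Answer: 0

Derivation:
Tick 1: [PARSE:P1(v=5,ok=F), VALIDATE:-, TRANSFORM:-, EMIT:-] out:-; in:P1
Tick 2: [PARSE:P2(v=15,ok=F), VALIDATE:P1(v=5,ok=F), TRANSFORM:-, EMIT:-] out:-; in:P2
Tick 3: [PARSE:P3(v=4,ok=F), VALIDATE:P2(v=15,ok=F), TRANSFORM:P1(v=0,ok=F), EMIT:-] out:-; in:P3
Tick 4: [PARSE:P4(v=10,ok=F), VALIDATE:P3(v=4,ok=F), TRANSFORM:P2(v=0,ok=F), EMIT:P1(v=0,ok=F)] out:-; in:P4
Emitted by tick 4: []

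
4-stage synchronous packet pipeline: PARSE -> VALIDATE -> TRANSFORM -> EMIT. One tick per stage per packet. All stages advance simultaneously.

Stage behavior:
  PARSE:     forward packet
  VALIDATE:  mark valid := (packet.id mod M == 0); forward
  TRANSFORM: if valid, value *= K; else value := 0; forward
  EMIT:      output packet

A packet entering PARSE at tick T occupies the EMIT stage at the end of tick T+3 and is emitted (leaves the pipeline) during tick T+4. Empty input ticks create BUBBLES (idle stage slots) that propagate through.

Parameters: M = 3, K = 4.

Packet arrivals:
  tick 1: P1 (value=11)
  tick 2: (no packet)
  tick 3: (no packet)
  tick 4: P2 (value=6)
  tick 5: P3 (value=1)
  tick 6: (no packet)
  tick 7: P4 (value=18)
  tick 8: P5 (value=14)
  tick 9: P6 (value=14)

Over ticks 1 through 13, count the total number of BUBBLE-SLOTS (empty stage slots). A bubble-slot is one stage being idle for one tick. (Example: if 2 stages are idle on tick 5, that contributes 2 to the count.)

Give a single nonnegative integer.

Tick 1: [PARSE:P1(v=11,ok=F), VALIDATE:-, TRANSFORM:-, EMIT:-] out:-; bubbles=3
Tick 2: [PARSE:-, VALIDATE:P1(v=11,ok=F), TRANSFORM:-, EMIT:-] out:-; bubbles=3
Tick 3: [PARSE:-, VALIDATE:-, TRANSFORM:P1(v=0,ok=F), EMIT:-] out:-; bubbles=3
Tick 4: [PARSE:P2(v=6,ok=F), VALIDATE:-, TRANSFORM:-, EMIT:P1(v=0,ok=F)] out:-; bubbles=2
Tick 5: [PARSE:P3(v=1,ok=F), VALIDATE:P2(v=6,ok=F), TRANSFORM:-, EMIT:-] out:P1(v=0); bubbles=2
Tick 6: [PARSE:-, VALIDATE:P3(v=1,ok=T), TRANSFORM:P2(v=0,ok=F), EMIT:-] out:-; bubbles=2
Tick 7: [PARSE:P4(v=18,ok=F), VALIDATE:-, TRANSFORM:P3(v=4,ok=T), EMIT:P2(v=0,ok=F)] out:-; bubbles=1
Tick 8: [PARSE:P5(v=14,ok=F), VALIDATE:P4(v=18,ok=F), TRANSFORM:-, EMIT:P3(v=4,ok=T)] out:P2(v=0); bubbles=1
Tick 9: [PARSE:P6(v=14,ok=F), VALIDATE:P5(v=14,ok=F), TRANSFORM:P4(v=0,ok=F), EMIT:-] out:P3(v=4); bubbles=1
Tick 10: [PARSE:-, VALIDATE:P6(v=14,ok=T), TRANSFORM:P5(v=0,ok=F), EMIT:P4(v=0,ok=F)] out:-; bubbles=1
Tick 11: [PARSE:-, VALIDATE:-, TRANSFORM:P6(v=56,ok=T), EMIT:P5(v=0,ok=F)] out:P4(v=0); bubbles=2
Tick 12: [PARSE:-, VALIDATE:-, TRANSFORM:-, EMIT:P6(v=56,ok=T)] out:P5(v=0); bubbles=3
Tick 13: [PARSE:-, VALIDATE:-, TRANSFORM:-, EMIT:-] out:P6(v=56); bubbles=4
Total bubble-slots: 28

Answer: 28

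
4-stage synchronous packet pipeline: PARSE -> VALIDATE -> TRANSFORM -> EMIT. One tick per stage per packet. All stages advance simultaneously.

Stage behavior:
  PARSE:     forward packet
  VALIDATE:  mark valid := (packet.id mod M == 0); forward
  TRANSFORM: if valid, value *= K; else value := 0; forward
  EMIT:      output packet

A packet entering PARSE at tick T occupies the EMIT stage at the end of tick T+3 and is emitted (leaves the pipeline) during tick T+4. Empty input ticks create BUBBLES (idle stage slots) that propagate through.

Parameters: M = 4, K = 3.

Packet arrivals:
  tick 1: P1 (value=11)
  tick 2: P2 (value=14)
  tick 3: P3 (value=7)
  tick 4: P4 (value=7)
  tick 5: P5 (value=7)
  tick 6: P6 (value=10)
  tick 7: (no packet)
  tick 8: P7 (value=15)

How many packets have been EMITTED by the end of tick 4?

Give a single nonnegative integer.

Answer: 0

Derivation:
Tick 1: [PARSE:P1(v=11,ok=F), VALIDATE:-, TRANSFORM:-, EMIT:-] out:-; in:P1
Tick 2: [PARSE:P2(v=14,ok=F), VALIDATE:P1(v=11,ok=F), TRANSFORM:-, EMIT:-] out:-; in:P2
Tick 3: [PARSE:P3(v=7,ok=F), VALIDATE:P2(v=14,ok=F), TRANSFORM:P1(v=0,ok=F), EMIT:-] out:-; in:P3
Tick 4: [PARSE:P4(v=7,ok=F), VALIDATE:P3(v=7,ok=F), TRANSFORM:P2(v=0,ok=F), EMIT:P1(v=0,ok=F)] out:-; in:P4
Emitted by tick 4: []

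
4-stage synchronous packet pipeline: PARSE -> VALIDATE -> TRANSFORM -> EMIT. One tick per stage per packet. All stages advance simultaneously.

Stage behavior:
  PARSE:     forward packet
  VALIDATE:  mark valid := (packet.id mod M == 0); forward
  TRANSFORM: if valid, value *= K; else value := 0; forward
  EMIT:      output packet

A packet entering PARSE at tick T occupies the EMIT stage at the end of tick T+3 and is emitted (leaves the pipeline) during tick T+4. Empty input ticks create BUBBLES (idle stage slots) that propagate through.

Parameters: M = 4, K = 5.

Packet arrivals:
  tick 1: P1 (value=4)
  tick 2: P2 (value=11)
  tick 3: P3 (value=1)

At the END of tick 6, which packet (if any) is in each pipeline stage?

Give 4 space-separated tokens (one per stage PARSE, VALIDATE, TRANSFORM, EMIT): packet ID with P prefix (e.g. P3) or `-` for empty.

Answer: - - - P3

Derivation:
Tick 1: [PARSE:P1(v=4,ok=F), VALIDATE:-, TRANSFORM:-, EMIT:-] out:-; in:P1
Tick 2: [PARSE:P2(v=11,ok=F), VALIDATE:P1(v=4,ok=F), TRANSFORM:-, EMIT:-] out:-; in:P2
Tick 3: [PARSE:P3(v=1,ok=F), VALIDATE:P2(v=11,ok=F), TRANSFORM:P1(v=0,ok=F), EMIT:-] out:-; in:P3
Tick 4: [PARSE:-, VALIDATE:P3(v=1,ok=F), TRANSFORM:P2(v=0,ok=F), EMIT:P1(v=0,ok=F)] out:-; in:-
Tick 5: [PARSE:-, VALIDATE:-, TRANSFORM:P3(v=0,ok=F), EMIT:P2(v=0,ok=F)] out:P1(v=0); in:-
Tick 6: [PARSE:-, VALIDATE:-, TRANSFORM:-, EMIT:P3(v=0,ok=F)] out:P2(v=0); in:-
At end of tick 6: ['-', '-', '-', 'P3']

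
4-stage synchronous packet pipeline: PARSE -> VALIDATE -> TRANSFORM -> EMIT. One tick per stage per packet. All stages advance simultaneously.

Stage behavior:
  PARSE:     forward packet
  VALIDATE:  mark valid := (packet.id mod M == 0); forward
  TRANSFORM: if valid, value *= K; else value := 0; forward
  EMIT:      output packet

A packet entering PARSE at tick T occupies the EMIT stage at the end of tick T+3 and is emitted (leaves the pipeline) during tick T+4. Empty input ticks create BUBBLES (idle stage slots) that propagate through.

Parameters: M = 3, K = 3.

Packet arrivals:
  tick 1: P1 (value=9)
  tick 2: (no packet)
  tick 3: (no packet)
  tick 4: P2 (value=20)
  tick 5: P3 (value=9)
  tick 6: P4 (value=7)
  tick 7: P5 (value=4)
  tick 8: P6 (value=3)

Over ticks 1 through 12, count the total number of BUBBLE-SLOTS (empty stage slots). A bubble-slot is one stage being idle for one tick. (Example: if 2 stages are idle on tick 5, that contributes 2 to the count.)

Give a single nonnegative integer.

Answer: 24

Derivation:
Tick 1: [PARSE:P1(v=9,ok=F), VALIDATE:-, TRANSFORM:-, EMIT:-] out:-; bubbles=3
Tick 2: [PARSE:-, VALIDATE:P1(v=9,ok=F), TRANSFORM:-, EMIT:-] out:-; bubbles=3
Tick 3: [PARSE:-, VALIDATE:-, TRANSFORM:P1(v=0,ok=F), EMIT:-] out:-; bubbles=3
Tick 4: [PARSE:P2(v=20,ok=F), VALIDATE:-, TRANSFORM:-, EMIT:P1(v=0,ok=F)] out:-; bubbles=2
Tick 5: [PARSE:P3(v=9,ok=F), VALIDATE:P2(v=20,ok=F), TRANSFORM:-, EMIT:-] out:P1(v=0); bubbles=2
Tick 6: [PARSE:P4(v=7,ok=F), VALIDATE:P3(v=9,ok=T), TRANSFORM:P2(v=0,ok=F), EMIT:-] out:-; bubbles=1
Tick 7: [PARSE:P5(v=4,ok=F), VALIDATE:P4(v=7,ok=F), TRANSFORM:P3(v=27,ok=T), EMIT:P2(v=0,ok=F)] out:-; bubbles=0
Tick 8: [PARSE:P6(v=3,ok=F), VALIDATE:P5(v=4,ok=F), TRANSFORM:P4(v=0,ok=F), EMIT:P3(v=27,ok=T)] out:P2(v=0); bubbles=0
Tick 9: [PARSE:-, VALIDATE:P6(v=3,ok=T), TRANSFORM:P5(v=0,ok=F), EMIT:P4(v=0,ok=F)] out:P3(v=27); bubbles=1
Tick 10: [PARSE:-, VALIDATE:-, TRANSFORM:P6(v=9,ok=T), EMIT:P5(v=0,ok=F)] out:P4(v=0); bubbles=2
Tick 11: [PARSE:-, VALIDATE:-, TRANSFORM:-, EMIT:P6(v=9,ok=T)] out:P5(v=0); bubbles=3
Tick 12: [PARSE:-, VALIDATE:-, TRANSFORM:-, EMIT:-] out:P6(v=9); bubbles=4
Total bubble-slots: 24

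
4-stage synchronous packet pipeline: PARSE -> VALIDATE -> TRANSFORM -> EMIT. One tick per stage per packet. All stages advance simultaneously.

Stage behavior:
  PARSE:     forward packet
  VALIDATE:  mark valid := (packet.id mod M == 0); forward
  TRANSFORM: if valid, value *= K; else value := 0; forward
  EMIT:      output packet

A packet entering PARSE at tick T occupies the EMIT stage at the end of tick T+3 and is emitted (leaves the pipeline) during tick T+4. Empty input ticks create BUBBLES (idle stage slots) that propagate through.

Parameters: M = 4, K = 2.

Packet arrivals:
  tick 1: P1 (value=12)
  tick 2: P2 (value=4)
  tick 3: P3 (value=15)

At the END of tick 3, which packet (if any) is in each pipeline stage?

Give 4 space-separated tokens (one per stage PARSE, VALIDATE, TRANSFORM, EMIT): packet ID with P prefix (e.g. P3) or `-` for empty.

Tick 1: [PARSE:P1(v=12,ok=F), VALIDATE:-, TRANSFORM:-, EMIT:-] out:-; in:P1
Tick 2: [PARSE:P2(v=4,ok=F), VALIDATE:P1(v=12,ok=F), TRANSFORM:-, EMIT:-] out:-; in:P2
Tick 3: [PARSE:P3(v=15,ok=F), VALIDATE:P2(v=4,ok=F), TRANSFORM:P1(v=0,ok=F), EMIT:-] out:-; in:P3
At end of tick 3: ['P3', 'P2', 'P1', '-']

Answer: P3 P2 P1 -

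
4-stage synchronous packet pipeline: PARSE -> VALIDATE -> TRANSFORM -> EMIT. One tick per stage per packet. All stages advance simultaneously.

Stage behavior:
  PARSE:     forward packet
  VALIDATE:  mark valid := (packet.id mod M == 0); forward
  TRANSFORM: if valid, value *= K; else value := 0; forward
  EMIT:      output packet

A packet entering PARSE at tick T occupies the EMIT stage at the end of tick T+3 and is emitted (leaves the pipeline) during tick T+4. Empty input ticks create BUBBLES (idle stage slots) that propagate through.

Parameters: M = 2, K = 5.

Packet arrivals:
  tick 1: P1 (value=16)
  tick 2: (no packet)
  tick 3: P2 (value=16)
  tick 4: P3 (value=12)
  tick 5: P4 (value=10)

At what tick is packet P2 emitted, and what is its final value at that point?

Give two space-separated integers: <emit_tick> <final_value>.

Answer: 7 80

Derivation:
Tick 1: [PARSE:P1(v=16,ok=F), VALIDATE:-, TRANSFORM:-, EMIT:-] out:-; in:P1
Tick 2: [PARSE:-, VALIDATE:P1(v=16,ok=F), TRANSFORM:-, EMIT:-] out:-; in:-
Tick 3: [PARSE:P2(v=16,ok=F), VALIDATE:-, TRANSFORM:P1(v=0,ok=F), EMIT:-] out:-; in:P2
Tick 4: [PARSE:P3(v=12,ok=F), VALIDATE:P2(v=16,ok=T), TRANSFORM:-, EMIT:P1(v=0,ok=F)] out:-; in:P3
Tick 5: [PARSE:P4(v=10,ok=F), VALIDATE:P3(v=12,ok=F), TRANSFORM:P2(v=80,ok=T), EMIT:-] out:P1(v=0); in:P4
Tick 6: [PARSE:-, VALIDATE:P4(v=10,ok=T), TRANSFORM:P3(v=0,ok=F), EMIT:P2(v=80,ok=T)] out:-; in:-
Tick 7: [PARSE:-, VALIDATE:-, TRANSFORM:P4(v=50,ok=T), EMIT:P3(v=0,ok=F)] out:P2(v=80); in:-
Tick 8: [PARSE:-, VALIDATE:-, TRANSFORM:-, EMIT:P4(v=50,ok=T)] out:P3(v=0); in:-
Tick 9: [PARSE:-, VALIDATE:-, TRANSFORM:-, EMIT:-] out:P4(v=50); in:-
P2: arrives tick 3, valid=True (id=2, id%2=0), emit tick 7, final value 80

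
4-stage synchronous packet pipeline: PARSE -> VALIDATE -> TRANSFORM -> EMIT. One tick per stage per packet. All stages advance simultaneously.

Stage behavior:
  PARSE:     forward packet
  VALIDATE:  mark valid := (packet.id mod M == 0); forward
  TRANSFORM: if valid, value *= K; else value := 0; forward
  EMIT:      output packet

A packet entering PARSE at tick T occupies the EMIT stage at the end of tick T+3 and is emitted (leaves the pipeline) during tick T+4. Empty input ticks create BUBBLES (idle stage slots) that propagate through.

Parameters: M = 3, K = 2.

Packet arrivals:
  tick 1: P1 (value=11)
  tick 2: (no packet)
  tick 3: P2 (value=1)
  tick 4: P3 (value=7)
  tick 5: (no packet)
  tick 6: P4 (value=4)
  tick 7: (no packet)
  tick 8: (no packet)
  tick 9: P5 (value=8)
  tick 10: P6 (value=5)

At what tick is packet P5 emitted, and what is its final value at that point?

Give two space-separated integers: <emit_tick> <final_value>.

Answer: 13 0

Derivation:
Tick 1: [PARSE:P1(v=11,ok=F), VALIDATE:-, TRANSFORM:-, EMIT:-] out:-; in:P1
Tick 2: [PARSE:-, VALIDATE:P1(v=11,ok=F), TRANSFORM:-, EMIT:-] out:-; in:-
Tick 3: [PARSE:P2(v=1,ok=F), VALIDATE:-, TRANSFORM:P1(v=0,ok=F), EMIT:-] out:-; in:P2
Tick 4: [PARSE:P3(v=7,ok=F), VALIDATE:P2(v=1,ok=F), TRANSFORM:-, EMIT:P1(v=0,ok=F)] out:-; in:P3
Tick 5: [PARSE:-, VALIDATE:P3(v=7,ok=T), TRANSFORM:P2(v=0,ok=F), EMIT:-] out:P1(v=0); in:-
Tick 6: [PARSE:P4(v=4,ok=F), VALIDATE:-, TRANSFORM:P3(v=14,ok=T), EMIT:P2(v=0,ok=F)] out:-; in:P4
Tick 7: [PARSE:-, VALIDATE:P4(v=4,ok=F), TRANSFORM:-, EMIT:P3(v=14,ok=T)] out:P2(v=0); in:-
Tick 8: [PARSE:-, VALIDATE:-, TRANSFORM:P4(v=0,ok=F), EMIT:-] out:P3(v=14); in:-
Tick 9: [PARSE:P5(v=8,ok=F), VALIDATE:-, TRANSFORM:-, EMIT:P4(v=0,ok=F)] out:-; in:P5
Tick 10: [PARSE:P6(v=5,ok=F), VALIDATE:P5(v=8,ok=F), TRANSFORM:-, EMIT:-] out:P4(v=0); in:P6
Tick 11: [PARSE:-, VALIDATE:P6(v=5,ok=T), TRANSFORM:P5(v=0,ok=F), EMIT:-] out:-; in:-
Tick 12: [PARSE:-, VALIDATE:-, TRANSFORM:P6(v=10,ok=T), EMIT:P5(v=0,ok=F)] out:-; in:-
Tick 13: [PARSE:-, VALIDATE:-, TRANSFORM:-, EMIT:P6(v=10,ok=T)] out:P5(v=0); in:-
Tick 14: [PARSE:-, VALIDATE:-, TRANSFORM:-, EMIT:-] out:P6(v=10); in:-
P5: arrives tick 9, valid=False (id=5, id%3=2), emit tick 13, final value 0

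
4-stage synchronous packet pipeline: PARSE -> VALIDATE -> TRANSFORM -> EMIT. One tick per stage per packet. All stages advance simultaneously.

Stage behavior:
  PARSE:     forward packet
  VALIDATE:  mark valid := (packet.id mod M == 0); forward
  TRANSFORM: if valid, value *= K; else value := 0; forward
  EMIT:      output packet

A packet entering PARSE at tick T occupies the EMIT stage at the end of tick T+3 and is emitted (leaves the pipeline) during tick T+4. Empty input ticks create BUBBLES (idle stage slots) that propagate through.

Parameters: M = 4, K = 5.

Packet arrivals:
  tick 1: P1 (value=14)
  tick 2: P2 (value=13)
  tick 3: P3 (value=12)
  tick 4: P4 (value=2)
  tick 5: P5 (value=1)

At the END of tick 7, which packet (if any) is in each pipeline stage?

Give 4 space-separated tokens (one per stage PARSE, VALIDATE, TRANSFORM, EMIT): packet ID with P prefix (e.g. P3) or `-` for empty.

Tick 1: [PARSE:P1(v=14,ok=F), VALIDATE:-, TRANSFORM:-, EMIT:-] out:-; in:P1
Tick 2: [PARSE:P2(v=13,ok=F), VALIDATE:P1(v=14,ok=F), TRANSFORM:-, EMIT:-] out:-; in:P2
Tick 3: [PARSE:P3(v=12,ok=F), VALIDATE:P2(v=13,ok=F), TRANSFORM:P1(v=0,ok=F), EMIT:-] out:-; in:P3
Tick 4: [PARSE:P4(v=2,ok=F), VALIDATE:P3(v=12,ok=F), TRANSFORM:P2(v=0,ok=F), EMIT:P1(v=0,ok=F)] out:-; in:P4
Tick 5: [PARSE:P5(v=1,ok=F), VALIDATE:P4(v=2,ok=T), TRANSFORM:P3(v=0,ok=F), EMIT:P2(v=0,ok=F)] out:P1(v=0); in:P5
Tick 6: [PARSE:-, VALIDATE:P5(v=1,ok=F), TRANSFORM:P4(v=10,ok=T), EMIT:P3(v=0,ok=F)] out:P2(v=0); in:-
Tick 7: [PARSE:-, VALIDATE:-, TRANSFORM:P5(v=0,ok=F), EMIT:P4(v=10,ok=T)] out:P3(v=0); in:-
At end of tick 7: ['-', '-', 'P5', 'P4']

Answer: - - P5 P4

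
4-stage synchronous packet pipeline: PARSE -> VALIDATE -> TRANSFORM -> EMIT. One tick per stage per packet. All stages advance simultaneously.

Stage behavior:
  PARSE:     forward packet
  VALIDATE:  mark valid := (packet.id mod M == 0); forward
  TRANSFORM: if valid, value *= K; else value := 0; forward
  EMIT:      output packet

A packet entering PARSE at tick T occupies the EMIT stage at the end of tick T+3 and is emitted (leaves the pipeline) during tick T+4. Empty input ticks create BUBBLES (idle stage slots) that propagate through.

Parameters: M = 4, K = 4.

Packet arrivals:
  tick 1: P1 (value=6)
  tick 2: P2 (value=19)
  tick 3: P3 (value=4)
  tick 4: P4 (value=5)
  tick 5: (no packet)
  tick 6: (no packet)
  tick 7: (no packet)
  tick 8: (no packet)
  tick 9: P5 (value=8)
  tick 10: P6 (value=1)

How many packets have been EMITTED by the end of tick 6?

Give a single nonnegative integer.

Answer: 2

Derivation:
Tick 1: [PARSE:P1(v=6,ok=F), VALIDATE:-, TRANSFORM:-, EMIT:-] out:-; in:P1
Tick 2: [PARSE:P2(v=19,ok=F), VALIDATE:P1(v=6,ok=F), TRANSFORM:-, EMIT:-] out:-; in:P2
Tick 3: [PARSE:P3(v=4,ok=F), VALIDATE:P2(v=19,ok=F), TRANSFORM:P1(v=0,ok=F), EMIT:-] out:-; in:P3
Tick 4: [PARSE:P4(v=5,ok=F), VALIDATE:P3(v=4,ok=F), TRANSFORM:P2(v=0,ok=F), EMIT:P1(v=0,ok=F)] out:-; in:P4
Tick 5: [PARSE:-, VALIDATE:P4(v=5,ok=T), TRANSFORM:P3(v=0,ok=F), EMIT:P2(v=0,ok=F)] out:P1(v=0); in:-
Tick 6: [PARSE:-, VALIDATE:-, TRANSFORM:P4(v=20,ok=T), EMIT:P3(v=0,ok=F)] out:P2(v=0); in:-
Emitted by tick 6: ['P1', 'P2']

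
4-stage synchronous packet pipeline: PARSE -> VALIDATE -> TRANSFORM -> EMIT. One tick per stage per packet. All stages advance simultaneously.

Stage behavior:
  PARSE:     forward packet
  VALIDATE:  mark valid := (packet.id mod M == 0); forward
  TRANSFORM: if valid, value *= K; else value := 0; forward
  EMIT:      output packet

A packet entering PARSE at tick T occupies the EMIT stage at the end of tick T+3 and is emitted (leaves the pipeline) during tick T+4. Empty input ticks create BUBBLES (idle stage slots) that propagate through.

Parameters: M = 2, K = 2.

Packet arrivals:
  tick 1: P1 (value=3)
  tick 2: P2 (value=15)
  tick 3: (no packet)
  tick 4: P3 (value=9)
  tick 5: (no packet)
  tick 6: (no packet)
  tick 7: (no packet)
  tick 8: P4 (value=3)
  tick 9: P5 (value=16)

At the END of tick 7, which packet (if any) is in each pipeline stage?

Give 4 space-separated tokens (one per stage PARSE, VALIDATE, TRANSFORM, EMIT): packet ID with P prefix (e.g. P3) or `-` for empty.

Tick 1: [PARSE:P1(v=3,ok=F), VALIDATE:-, TRANSFORM:-, EMIT:-] out:-; in:P1
Tick 2: [PARSE:P2(v=15,ok=F), VALIDATE:P1(v=3,ok=F), TRANSFORM:-, EMIT:-] out:-; in:P2
Tick 3: [PARSE:-, VALIDATE:P2(v=15,ok=T), TRANSFORM:P1(v=0,ok=F), EMIT:-] out:-; in:-
Tick 4: [PARSE:P3(v=9,ok=F), VALIDATE:-, TRANSFORM:P2(v=30,ok=T), EMIT:P1(v=0,ok=F)] out:-; in:P3
Tick 5: [PARSE:-, VALIDATE:P3(v=9,ok=F), TRANSFORM:-, EMIT:P2(v=30,ok=T)] out:P1(v=0); in:-
Tick 6: [PARSE:-, VALIDATE:-, TRANSFORM:P3(v=0,ok=F), EMIT:-] out:P2(v=30); in:-
Tick 7: [PARSE:-, VALIDATE:-, TRANSFORM:-, EMIT:P3(v=0,ok=F)] out:-; in:-
At end of tick 7: ['-', '-', '-', 'P3']

Answer: - - - P3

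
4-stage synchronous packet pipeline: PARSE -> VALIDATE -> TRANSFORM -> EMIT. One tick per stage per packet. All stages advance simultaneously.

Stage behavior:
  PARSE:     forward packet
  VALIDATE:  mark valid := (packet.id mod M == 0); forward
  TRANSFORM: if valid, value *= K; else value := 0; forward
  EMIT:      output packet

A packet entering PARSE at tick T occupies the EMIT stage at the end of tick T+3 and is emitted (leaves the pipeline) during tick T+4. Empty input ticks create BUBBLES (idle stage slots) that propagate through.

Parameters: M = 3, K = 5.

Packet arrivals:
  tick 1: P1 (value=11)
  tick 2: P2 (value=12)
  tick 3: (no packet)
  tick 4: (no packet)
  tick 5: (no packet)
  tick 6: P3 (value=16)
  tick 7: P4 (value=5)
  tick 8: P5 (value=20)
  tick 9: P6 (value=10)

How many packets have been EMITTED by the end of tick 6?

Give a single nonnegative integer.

Tick 1: [PARSE:P1(v=11,ok=F), VALIDATE:-, TRANSFORM:-, EMIT:-] out:-; in:P1
Tick 2: [PARSE:P2(v=12,ok=F), VALIDATE:P1(v=11,ok=F), TRANSFORM:-, EMIT:-] out:-; in:P2
Tick 3: [PARSE:-, VALIDATE:P2(v=12,ok=F), TRANSFORM:P1(v=0,ok=F), EMIT:-] out:-; in:-
Tick 4: [PARSE:-, VALIDATE:-, TRANSFORM:P2(v=0,ok=F), EMIT:P1(v=0,ok=F)] out:-; in:-
Tick 5: [PARSE:-, VALIDATE:-, TRANSFORM:-, EMIT:P2(v=0,ok=F)] out:P1(v=0); in:-
Tick 6: [PARSE:P3(v=16,ok=F), VALIDATE:-, TRANSFORM:-, EMIT:-] out:P2(v=0); in:P3
Emitted by tick 6: ['P1', 'P2']

Answer: 2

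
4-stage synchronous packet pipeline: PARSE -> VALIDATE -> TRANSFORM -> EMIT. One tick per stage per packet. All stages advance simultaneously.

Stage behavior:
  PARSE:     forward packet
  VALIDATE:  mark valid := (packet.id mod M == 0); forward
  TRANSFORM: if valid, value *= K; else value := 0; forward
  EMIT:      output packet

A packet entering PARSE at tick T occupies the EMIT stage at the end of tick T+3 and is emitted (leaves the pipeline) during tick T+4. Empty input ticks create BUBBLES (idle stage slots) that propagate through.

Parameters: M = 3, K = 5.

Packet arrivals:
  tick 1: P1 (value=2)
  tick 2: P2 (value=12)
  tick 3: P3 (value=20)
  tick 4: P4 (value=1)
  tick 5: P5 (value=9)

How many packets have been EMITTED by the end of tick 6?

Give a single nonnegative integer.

Tick 1: [PARSE:P1(v=2,ok=F), VALIDATE:-, TRANSFORM:-, EMIT:-] out:-; in:P1
Tick 2: [PARSE:P2(v=12,ok=F), VALIDATE:P1(v=2,ok=F), TRANSFORM:-, EMIT:-] out:-; in:P2
Tick 3: [PARSE:P3(v=20,ok=F), VALIDATE:P2(v=12,ok=F), TRANSFORM:P1(v=0,ok=F), EMIT:-] out:-; in:P3
Tick 4: [PARSE:P4(v=1,ok=F), VALIDATE:P3(v=20,ok=T), TRANSFORM:P2(v=0,ok=F), EMIT:P1(v=0,ok=F)] out:-; in:P4
Tick 5: [PARSE:P5(v=9,ok=F), VALIDATE:P4(v=1,ok=F), TRANSFORM:P3(v=100,ok=T), EMIT:P2(v=0,ok=F)] out:P1(v=0); in:P5
Tick 6: [PARSE:-, VALIDATE:P5(v=9,ok=F), TRANSFORM:P4(v=0,ok=F), EMIT:P3(v=100,ok=T)] out:P2(v=0); in:-
Emitted by tick 6: ['P1', 'P2']

Answer: 2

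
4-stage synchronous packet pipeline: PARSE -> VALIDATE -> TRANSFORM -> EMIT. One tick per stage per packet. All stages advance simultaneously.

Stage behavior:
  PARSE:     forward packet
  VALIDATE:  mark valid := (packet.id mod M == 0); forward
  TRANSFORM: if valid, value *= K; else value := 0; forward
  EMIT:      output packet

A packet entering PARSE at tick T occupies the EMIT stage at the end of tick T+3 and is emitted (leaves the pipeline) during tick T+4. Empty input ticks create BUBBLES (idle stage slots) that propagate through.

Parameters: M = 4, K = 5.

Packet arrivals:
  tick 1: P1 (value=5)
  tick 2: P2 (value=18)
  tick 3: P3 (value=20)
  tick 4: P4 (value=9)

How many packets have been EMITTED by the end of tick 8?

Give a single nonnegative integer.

Tick 1: [PARSE:P1(v=5,ok=F), VALIDATE:-, TRANSFORM:-, EMIT:-] out:-; in:P1
Tick 2: [PARSE:P2(v=18,ok=F), VALIDATE:P1(v=5,ok=F), TRANSFORM:-, EMIT:-] out:-; in:P2
Tick 3: [PARSE:P3(v=20,ok=F), VALIDATE:P2(v=18,ok=F), TRANSFORM:P1(v=0,ok=F), EMIT:-] out:-; in:P3
Tick 4: [PARSE:P4(v=9,ok=F), VALIDATE:P3(v=20,ok=F), TRANSFORM:P2(v=0,ok=F), EMIT:P1(v=0,ok=F)] out:-; in:P4
Tick 5: [PARSE:-, VALIDATE:P4(v=9,ok=T), TRANSFORM:P3(v=0,ok=F), EMIT:P2(v=0,ok=F)] out:P1(v=0); in:-
Tick 6: [PARSE:-, VALIDATE:-, TRANSFORM:P4(v=45,ok=T), EMIT:P3(v=0,ok=F)] out:P2(v=0); in:-
Tick 7: [PARSE:-, VALIDATE:-, TRANSFORM:-, EMIT:P4(v=45,ok=T)] out:P3(v=0); in:-
Tick 8: [PARSE:-, VALIDATE:-, TRANSFORM:-, EMIT:-] out:P4(v=45); in:-
Emitted by tick 8: ['P1', 'P2', 'P3', 'P4']

Answer: 4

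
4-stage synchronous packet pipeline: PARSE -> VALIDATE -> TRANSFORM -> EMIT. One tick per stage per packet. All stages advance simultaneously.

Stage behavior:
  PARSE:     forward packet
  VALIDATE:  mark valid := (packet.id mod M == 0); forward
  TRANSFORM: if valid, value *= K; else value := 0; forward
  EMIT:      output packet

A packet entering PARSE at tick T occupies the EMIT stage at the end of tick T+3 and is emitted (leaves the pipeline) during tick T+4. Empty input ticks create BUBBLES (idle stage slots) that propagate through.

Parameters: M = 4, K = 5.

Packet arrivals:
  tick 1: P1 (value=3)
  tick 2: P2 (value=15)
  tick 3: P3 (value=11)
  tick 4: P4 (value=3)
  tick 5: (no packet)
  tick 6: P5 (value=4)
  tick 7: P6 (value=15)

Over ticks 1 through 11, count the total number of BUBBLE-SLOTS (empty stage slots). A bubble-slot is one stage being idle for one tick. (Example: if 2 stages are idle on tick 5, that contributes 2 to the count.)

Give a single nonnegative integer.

Answer: 20

Derivation:
Tick 1: [PARSE:P1(v=3,ok=F), VALIDATE:-, TRANSFORM:-, EMIT:-] out:-; bubbles=3
Tick 2: [PARSE:P2(v=15,ok=F), VALIDATE:P1(v=3,ok=F), TRANSFORM:-, EMIT:-] out:-; bubbles=2
Tick 3: [PARSE:P3(v=11,ok=F), VALIDATE:P2(v=15,ok=F), TRANSFORM:P1(v=0,ok=F), EMIT:-] out:-; bubbles=1
Tick 4: [PARSE:P4(v=3,ok=F), VALIDATE:P3(v=11,ok=F), TRANSFORM:P2(v=0,ok=F), EMIT:P1(v=0,ok=F)] out:-; bubbles=0
Tick 5: [PARSE:-, VALIDATE:P4(v=3,ok=T), TRANSFORM:P3(v=0,ok=F), EMIT:P2(v=0,ok=F)] out:P1(v=0); bubbles=1
Tick 6: [PARSE:P5(v=4,ok=F), VALIDATE:-, TRANSFORM:P4(v=15,ok=T), EMIT:P3(v=0,ok=F)] out:P2(v=0); bubbles=1
Tick 7: [PARSE:P6(v=15,ok=F), VALIDATE:P5(v=4,ok=F), TRANSFORM:-, EMIT:P4(v=15,ok=T)] out:P3(v=0); bubbles=1
Tick 8: [PARSE:-, VALIDATE:P6(v=15,ok=F), TRANSFORM:P5(v=0,ok=F), EMIT:-] out:P4(v=15); bubbles=2
Tick 9: [PARSE:-, VALIDATE:-, TRANSFORM:P6(v=0,ok=F), EMIT:P5(v=0,ok=F)] out:-; bubbles=2
Tick 10: [PARSE:-, VALIDATE:-, TRANSFORM:-, EMIT:P6(v=0,ok=F)] out:P5(v=0); bubbles=3
Tick 11: [PARSE:-, VALIDATE:-, TRANSFORM:-, EMIT:-] out:P6(v=0); bubbles=4
Total bubble-slots: 20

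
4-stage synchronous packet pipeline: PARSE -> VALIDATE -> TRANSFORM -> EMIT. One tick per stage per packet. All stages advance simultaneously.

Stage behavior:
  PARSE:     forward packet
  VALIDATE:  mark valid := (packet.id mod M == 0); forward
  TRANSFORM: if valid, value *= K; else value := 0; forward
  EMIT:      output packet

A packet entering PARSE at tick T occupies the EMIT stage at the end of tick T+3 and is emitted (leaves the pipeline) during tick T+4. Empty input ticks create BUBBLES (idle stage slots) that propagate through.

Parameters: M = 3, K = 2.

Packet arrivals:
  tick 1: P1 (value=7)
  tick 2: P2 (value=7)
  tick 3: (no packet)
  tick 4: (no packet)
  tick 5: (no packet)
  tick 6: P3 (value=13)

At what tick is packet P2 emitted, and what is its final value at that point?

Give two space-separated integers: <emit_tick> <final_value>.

Tick 1: [PARSE:P1(v=7,ok=F), VALIDATE:-, TRANSFORM:-, EMIT:-] out:-; in:P1
Tick 2: [PARSE:P2(v=7,ok=F), VALIDATE:P1(v=7,ok=F), TRANSFORM:-, EMIT:-] out:-; in:P2
Tick 3: [PARSE:-, VALIDATE:P2(v=7,ok=F), TRANSFORM:P1(v=0,ok=F), EMIT:-] out:-; in:-
Tick 4: [PARSE:-, VALIDATE:-, TRANSFORM:P2(v=0,ok=F), EMIT:P1(v=0,ok=F)] out:-; in:-
Tick 5: [PARSE:-, VALIDATE:-, TRANSFORM:-, EMIT:P2(v=0,ok=F)] out:P1(v=0); in:-
Tick 6: [PARSE:P3(v=13,ok=F), VALIDATE:-, TRANSFORM:-, EMIT:-] out:P2(v=0); in:P3
Tick 7: [PARSE:-, VALIDATE:P3(v=13,ok=T), TRANSFORM:-, EMIT:-] out:-; in:-
Tick 8: [PARSE:-, VALIDATE:-, TRANSFORM:P3(v=26,ok=T), EMIT:-] out:-; in:-
Tick 9: [PARSE:-, VALIDATE:-, TRANSFORM:-, EMIT:P3(v=26,ok=T)] out:-; in:-
Tick 10: [PARSE:-, VALIDATE:-, TRANSFORM:-, EMIT:-] out:P3(v=26); in:-
P2: arrives tick 2, valid=False (id=2, id%3=2), emit tick 6, final value 0

Answer: 6 0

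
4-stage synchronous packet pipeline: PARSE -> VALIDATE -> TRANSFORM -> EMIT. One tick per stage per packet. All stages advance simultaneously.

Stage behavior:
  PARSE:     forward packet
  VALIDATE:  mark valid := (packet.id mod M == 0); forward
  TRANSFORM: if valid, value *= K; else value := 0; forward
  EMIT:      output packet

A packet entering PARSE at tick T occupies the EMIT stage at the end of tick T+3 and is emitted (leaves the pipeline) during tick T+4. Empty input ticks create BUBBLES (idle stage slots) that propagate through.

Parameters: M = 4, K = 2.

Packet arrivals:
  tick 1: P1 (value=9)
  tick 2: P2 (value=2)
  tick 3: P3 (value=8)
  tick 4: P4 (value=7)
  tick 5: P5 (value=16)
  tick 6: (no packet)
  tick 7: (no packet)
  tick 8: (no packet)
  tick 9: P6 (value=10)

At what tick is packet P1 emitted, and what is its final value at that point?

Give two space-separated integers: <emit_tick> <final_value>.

Tick 1: [PARSE:P1(v=9,ok=F), VALIDATE:-, TRANSFORM:-, EMIT:-] out:-; in:P1
Tick 2: [PARSE:P2(v=2,ok=F), VALIDATE:P1(v=9,ok=F), TRANSFORM:-, EMIT:-] out:-; in:P2
Tick 3: [PARSE:P3(v=8,ok=F), VALIDATE:P2(v=2,ok=F), TRANSFORM:P1(v=0,ok=F), EMIT:-] out:-; in:P3
Tick 4: [PARSE:P4(v=7,ok=F), VALIDATE:P3(v=8,ok=F), TRANSFORM:P2(v=0,ok=F), EMIT:P1(v=0,ok=F)] out:-; in:P4
Tick 5: [PARSE:P5(v=16,ok=F), VALIDATE:P4(v=7,ok=T), TRANSFORM:P3(v=0,ok=F), EMIT:P2(v=0,ok=F)] out:P1(v=0); in:P5
Tick 6: [PARSE:-, VALIDATE:P5(v=16,ok=F), TRANSFORM:P4(v=14,ok=T), EMIT:P3(v=0,ok=F)] out:P2(v=0); in:-
Tick 7: [PARSE:-, VALIDATE:-, TRANSFORM:P5(v=0,ok=F), EMIT:P4(v=14,ok=T)] out:P3(v=0); in:-
Tick 8: [PARSE:-, VALIDATE:-, TRANSFORM:-, EMIT:P5(v=0,ok=F)] out:P4(v=14); in:-
Tick 9: [PARSE:P6(v=10,ok=F), VALIDATE:-, TRANSFORM:-, EMIT:-] out:P5(v=0); in:P6
Tick 10: [PARSE:-, VALIDATE:P6(v=10,ok=F), TRANSFORM:-, EMIT:-] out:-; in:-
Tick 11: [PARSE:-, VALIDATE:-, TRANSFORM:P6(v=0,ok=F), EMIT:-] out:-; in:-
Tick 12: [PARSE:-, VALIDATE:-, TRANSFORM:-, EMIT:P6(v=0,ok=F)] out:-; in:-
Tick 13: [PARSE:-, VALIDATE:-, TRANSFORM:-, EMIT:-] out:P6(v=0); in:-
P1: arrives tick 1, valid=False (id=1, id%4=1), emit tick 5, final value 0

Answer: 5 0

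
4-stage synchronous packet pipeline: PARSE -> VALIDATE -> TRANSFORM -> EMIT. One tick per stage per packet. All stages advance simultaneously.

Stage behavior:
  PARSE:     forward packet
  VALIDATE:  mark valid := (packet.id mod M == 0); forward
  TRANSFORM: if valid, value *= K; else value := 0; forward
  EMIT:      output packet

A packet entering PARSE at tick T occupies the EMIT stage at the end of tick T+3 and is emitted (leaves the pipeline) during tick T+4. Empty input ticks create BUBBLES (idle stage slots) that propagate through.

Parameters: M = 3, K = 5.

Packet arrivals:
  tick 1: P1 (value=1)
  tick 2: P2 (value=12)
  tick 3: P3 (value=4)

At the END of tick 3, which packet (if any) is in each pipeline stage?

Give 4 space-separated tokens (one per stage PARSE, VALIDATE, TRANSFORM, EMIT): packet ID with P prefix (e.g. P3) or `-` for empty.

Tick 1: [PARSE:P1(v=1,ok=F), VALIDATE:-, TRANSFORM:-, EMIT:-] out:-; in:P1
Tick 2: [PARSE:P2(v=12,ok=F), VALIDATE:P1(v=1,ok=F), TRANSFORM:-, EMIT:-] out:-; in:P2
Tick 3: [PARSE:P3(v=4,ok=F), VALIDATE:P2(v=12,ok=F), TRANSFORM:P1(v=0,ok=F), EMIT:-] out:-; in:P3
At end of tick 3: ['P3', 'P2', 'P1', '-']

Answer: P3 P2 P1 -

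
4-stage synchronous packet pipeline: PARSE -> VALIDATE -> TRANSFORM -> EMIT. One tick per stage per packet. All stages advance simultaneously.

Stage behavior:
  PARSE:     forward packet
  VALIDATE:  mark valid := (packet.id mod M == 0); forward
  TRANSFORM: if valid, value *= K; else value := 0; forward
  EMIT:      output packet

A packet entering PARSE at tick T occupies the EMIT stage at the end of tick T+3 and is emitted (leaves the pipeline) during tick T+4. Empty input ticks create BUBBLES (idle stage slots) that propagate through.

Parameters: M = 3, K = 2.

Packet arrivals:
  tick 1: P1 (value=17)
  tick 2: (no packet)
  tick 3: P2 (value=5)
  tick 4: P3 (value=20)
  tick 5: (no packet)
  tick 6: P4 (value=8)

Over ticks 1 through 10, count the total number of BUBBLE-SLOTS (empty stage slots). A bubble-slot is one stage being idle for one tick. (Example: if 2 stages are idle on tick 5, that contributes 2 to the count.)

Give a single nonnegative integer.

Tick 1: [PARSE:P1(v=17,ok=F), VALIDATE:-, TRANSFORM:-, EMIT:-] out:-; bubbles=3
Tick 2: [PARSE:-, VALIDATE:P1(v=17,ok=F), TRANSFORM:-, EMIT:-] out:-; bubbles=3
Tick 3: [PARSE:P2(v=5,ok=F), VALIDATE:-, TRANSFORM:P1(v=0,ok=F), EMIT:-] out:-; bubbles=2
Tick 4: [PARSE:P3(v=20,ok=F), VALIDATE:P2(v=5,ok=F), TRANSFORM:-, EMIT:P1(v=0,ok=F)] out:-; bubbles=1
Tick 5: [PARSE:-, VALIDATE:P3(v=20,ok=T), TRANSFORM:P2(v=0,ok=F), EMIT:-] out:P1(v=0); bubbles=2
Tick 6: [PARSE:P4(v=8,ok=F), VALIDATE:-, TRANSFORM:P3(v=40,ok=T), EMIT:P2(v=0,ok=F)] out:-; bubbles=1
Tick 7: [PARSE:-, VALIDATE:P4(v=8,ok=F), TRANSFORM:-, EMIT:P3(v=40,ok=T)] out:P2(v=0); bubbles=2
Tick 8: [PARSE:-, VALIDATE:-, TRANSFORM:P4(v=0,ok=F), EMIT:-] out:P3(v=40); bubbles=3
Tick 9: [PARSE:-, VALIDATE:-, TRANSFORM:-, EMIT:P4(v=0,ok=F)] out:-; bubbles=3
Tick 10: [PARSE:-, VALIDATE:-, TRANSFORM:-, EMIT:-] out:P4(v=0); bubbles=4
Total bubble-slots: 24

Answer: 24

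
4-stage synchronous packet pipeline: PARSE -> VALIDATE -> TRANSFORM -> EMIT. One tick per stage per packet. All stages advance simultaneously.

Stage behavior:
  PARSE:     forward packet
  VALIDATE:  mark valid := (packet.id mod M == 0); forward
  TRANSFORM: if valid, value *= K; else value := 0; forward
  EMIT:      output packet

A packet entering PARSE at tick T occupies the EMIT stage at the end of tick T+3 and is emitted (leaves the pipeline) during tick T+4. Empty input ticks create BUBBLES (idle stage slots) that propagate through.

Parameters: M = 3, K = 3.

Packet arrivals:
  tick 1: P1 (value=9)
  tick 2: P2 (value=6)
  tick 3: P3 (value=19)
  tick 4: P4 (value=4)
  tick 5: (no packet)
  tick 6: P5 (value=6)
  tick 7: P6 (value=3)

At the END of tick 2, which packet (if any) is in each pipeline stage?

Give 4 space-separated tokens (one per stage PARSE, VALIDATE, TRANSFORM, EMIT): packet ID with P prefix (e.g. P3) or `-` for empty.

Answer: P2 P1 - -

Derivation:
Tick 1: [PARSE:P1(v=9,ok=F), VALIDATE:-, TRANSFORM:-, EMIT:-] out:-; in:P1
Tick 2: [PARSE:P2(v=6,ok=F), VALIDATE:P1(v=9,ok=F), TRANSFORM:-, EMIT:-] out:-; in:P2
At end of tick 2: ['P2', 'P1', '-', '-']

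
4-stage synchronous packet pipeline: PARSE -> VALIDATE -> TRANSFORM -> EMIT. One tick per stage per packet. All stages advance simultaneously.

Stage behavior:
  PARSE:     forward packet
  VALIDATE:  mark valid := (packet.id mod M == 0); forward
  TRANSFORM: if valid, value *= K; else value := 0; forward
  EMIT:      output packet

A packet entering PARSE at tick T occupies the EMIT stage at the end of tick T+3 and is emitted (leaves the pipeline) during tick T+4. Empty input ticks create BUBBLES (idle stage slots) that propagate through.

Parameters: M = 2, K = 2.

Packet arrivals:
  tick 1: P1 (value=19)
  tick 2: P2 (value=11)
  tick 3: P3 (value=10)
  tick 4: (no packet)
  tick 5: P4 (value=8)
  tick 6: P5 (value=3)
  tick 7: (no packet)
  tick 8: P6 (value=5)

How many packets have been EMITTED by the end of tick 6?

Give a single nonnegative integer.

Tick 1: [PARSE:P1(v=19,ok=F), VALIDATE:-, TRANSFORM:-, EMIT:-] out:-; in:P1
Tick 2: [PARSE:P2(v=11,ok=F), VALIDATE:P1(v=19,ok=F), TRANSFORM:-, EMIT:-] out:-; in:P2
Tick 3: [PARSE:P3(v=10,ok=F), VALIDATE:P2(v=11,ok=T), TRANSFORM:P1(v=0,ok=F), EMIT:-] out:-; in:P3
Tick 4: [PARSE:-, VALIDATE:P3(v=10,ok=F), TRANSFORM:P2(v=22,ok=T), EMIT:P1(v=0,ok=F)] out:-; in:-
Tick 5: [PARSE:P4(v=8,ok=F), VALIDATE:-, TRANSFORM:P3(v=0,ok=F), EMIT:P2(v=22,ok=T)] out:P1(v=0); in:P4
Tick 6: [PARSE:P5(v=3,ok=F), VALIDATE:P4(v=8,ok=T), TRANSFORM:-, EMIT:P3(v=0,ok=F)] out:P2(v=22); in:P5
Emitted by tick 6: ['P1', 'P2']

Answer: 2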